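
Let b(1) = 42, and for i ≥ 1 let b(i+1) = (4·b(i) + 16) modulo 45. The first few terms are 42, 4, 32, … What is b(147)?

32

Listing terms: b(1) = 42; b(2) = 4; b(3) = 32; b(4) = 9; b(5) = 7; b(6) = 44; b(7) = 12; b(8) = 19; b(9) = 2; b(10) = 24; b(11) = 22; b(12) = 14; b(13) = 27; b(14) = 34; b(15) = 17; b(16) = 39; b(17) = 37; b(18) = 29; b(19) = 42.
The sequence repeats with period 18.
(147 - 1) mod 18 = 2, so b(147) = b(3) = 32.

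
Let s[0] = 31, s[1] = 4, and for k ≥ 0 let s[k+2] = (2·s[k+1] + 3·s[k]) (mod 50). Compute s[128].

s[0] = 31, s[1] = 4, s[2] = 1, s[3] = 14, s[4] = 31, s[5] = 4.
Since (s[4], s[5]) = (s[0], s[1]) = (31, 4) (two consecutive terms determine the rest), the sequence is periodic with period 4.
So s[128] = s[0 + ((128-0) mod 4)] = s[0] = 31.

31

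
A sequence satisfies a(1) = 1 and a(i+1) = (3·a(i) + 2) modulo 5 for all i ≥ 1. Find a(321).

1

Computing terms: a(1) = 1; a(2) = 0; a(3) = 2; a(4) = 3; a(5) = 1.
Since a(5) = a(1) = 1, the sequence is periodic with period 4.
(321 - 1) mod 4 = 0, so a(321) = a(1) = 1.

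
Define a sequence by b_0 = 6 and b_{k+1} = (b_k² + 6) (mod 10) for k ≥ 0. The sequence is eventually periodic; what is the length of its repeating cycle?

Listing terms: b_0 = 6; b_1 = 2; b_2 = 0; b_3 = 6.
Since b_3 = b_0 = 6, the sequence is periodic with period 3.

3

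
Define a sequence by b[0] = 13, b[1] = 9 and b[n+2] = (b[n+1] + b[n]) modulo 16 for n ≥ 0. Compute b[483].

15

We have b[0] = 13,  b[1] = 9,  b[2] = 6,  b[3] = 15,  b[4] = 5,  b[5] = 4,  b[6] = 9,  b[7] = 13,  b[8] = 6,  b[9] = 3,  b[10] = 9,  b[11] = 12,  b[12] = 5,  b[13] = 1,  b[14] = 6,  b[15] = 7,  b[16] = 13,  b[17] = 4,  b[18] = 1,  b[19] = 5,  b[20] = 6,  b[21] = 11,  b[22] = 1,  b[23] = 12,  b[24] = 13,  b[25] = 9.
Since (b[24], b[25]) = (b[0], b[1]) = (13, 9) (two consecutive terms determine the rest), the sequence is periodic with period 24.
(483 - 0) mod 24 = 3, so b[483] = b[3] = 15.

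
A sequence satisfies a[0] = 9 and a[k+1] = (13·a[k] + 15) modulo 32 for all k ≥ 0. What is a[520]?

17

a[0] = 9,  a[1] = 4,  a[2] = 3,  a[3] = 22,  a[4] = 13,  a[5] = 24,  a[6] = 7,  a[7] = 10,  a[8] = 17,  a[9] = 12,  a[10] = 11,  a[11] = 30,  a[12] = 21,  a[13] = 0,  a[14] = 15,  a[15] = 18,  a[16] = 25,  a[17] = 20,  a[18] = 19,  a[19] = 6,  a[20] = 29,  a[21] = 8,  a[22] = 23,  a[23] = 26,  a[24] = 1,  a[25] = 28,  a[26] = 27,  a[27] = 14,  a[28] = 5,  a[29] = 16,  a[30] = 31,  a[31] = 2,  a[32] = 9.
The sequence repeats with period 32.
(520 - 0) mod 32 = 8, so a[520] = a[8] = 17.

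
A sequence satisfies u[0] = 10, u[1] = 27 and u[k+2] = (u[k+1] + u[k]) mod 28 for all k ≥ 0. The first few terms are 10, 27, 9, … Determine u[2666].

5

Listing terms: u[0] = 10, u[1] = 27, u[2] = 9, u[3] = 8, u[4] = 17, u[5] = 25, u[6] = 14, u[7] = 11, u[8] = 25, u[9] = 8, u[10] = 5, u[11] = 13, u[12] = 18, u[13] = 3, u[14] = 21, u[15] = 24, u[16] = 17, u[17] = 13, u[18] = 2, u[19] = 15, u[20] = 17, u[21] = 4, u[22] = 21, u[23] = 25, u[24] = 18, u[25] = 15, u[26] = 5, u[27] = 20, u[28] = 25, u[29] = 17, u[30] = 14, u[31] = 3, u[32] = 17, u[33] = 20, u[34] = 9, u[35] = 1, u[36] = 10, u[37] = 11, u[38] = 21, u[39] = 4, u[40] = 25, u[41] = 1, u[42] = 26, u[43] = 27, u[44] = 25, u[45] = 24, u[46] = 21, u[47] = 17, u[48] = 10, u[49] = 27.
Since (u[48], u[49]) = (u[0], u[1]) = (10, 27) (two consecutive terms determine the rest), the sequence is periodic with period 48.
(2666 - 0) mod 48 = 26, so u[2666] = u[26] = 5.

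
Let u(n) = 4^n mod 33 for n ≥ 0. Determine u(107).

16

Listing terms: u(0) = 1; u(1) = 4; u(2) = 16; u(3) = 31; u(4) = 25; u(5) = 1.
The sequence repeats with period 5.
(107 - 0) mod 5 = 2, so u(107) = u(2) = 16.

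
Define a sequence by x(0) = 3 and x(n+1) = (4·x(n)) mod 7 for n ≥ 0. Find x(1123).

5

We have x(0) = 3,  x(1) = 5,  x(2) = 6,  x(3) = 3.
Since x(3) = x(0) = 3, the sequence is periodic with period 3.
So x(1123) = x(0 + ((1123-0) mod 3)) = x(1) = 5.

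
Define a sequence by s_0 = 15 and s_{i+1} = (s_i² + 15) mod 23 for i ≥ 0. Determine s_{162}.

Computing terms: s_0 = 15; s_1 = 10; s_2 = 0; s_3 = 15.
Since s_3 = s_0 = 15, the sequence is periodic with period 3.
(162 - 0) mod 3 = 0, so s_{162} = s_0 = 15.

15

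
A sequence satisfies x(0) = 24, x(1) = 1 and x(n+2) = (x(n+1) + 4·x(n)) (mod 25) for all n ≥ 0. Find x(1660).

x(0) = 24; x(1) = 1; x(2) = 22; x(3) = 1; x(4) = 14; x(5) = 18; x(6) = 24; x(7) = 21; x(8) = 17; x(9) = 1; x(10) = 19; x(11) = 23; x(12) = 24; x(13) = 16; x(14) = 12; x(15) = 1; x(16) = 24; x(17) = 3; x(18) = 24; x(19) = 11; x(20) = 7; x(21) = 1; x(22) = 4; x(23) = 8; x(24) = 24; x(25) = 6; x(26) = 2; x(27) = 1; x(28) = 9; x(29) = 13; x(30) = 24; x(31) = 1.
The sequence repeats with period 30.
So x(1660) = x(0 + ((1660-0) mod 30)) = x(10) = 19.

19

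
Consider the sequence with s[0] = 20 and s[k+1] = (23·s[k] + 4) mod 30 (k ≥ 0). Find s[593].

14

Computing terms: s[0] = 20, s[1] = 14, s[2] = 26, s[3] = 2, s[4] = 20.
Since s[4] = s[0] = 20, the sequence is periodic with period 4.
So s[593] = s[0 + ((593-0) mod 4)] = s[1] = 14.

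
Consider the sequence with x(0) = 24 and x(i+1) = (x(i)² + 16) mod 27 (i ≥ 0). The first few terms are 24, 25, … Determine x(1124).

Computing terms: x(0) = 24; x(1) = 25; x(2) = 20; x(3) = 11; x(4) = 2; x(5) = 20.
Since x(5) = x(2) = 20, the sequence is eventually periodic: after a pre-period of length 2 it cycles with period 3.
For i ≥ 2, x(i) depends only on (i - 2) mod 3. (1124 - 2) mod 3 = 0, so x(1124) = x(2) = 20.

20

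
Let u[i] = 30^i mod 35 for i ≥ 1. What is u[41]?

25

u[1] = 30,  u[2] = 25,  u[3] = 15,  u[4] = 30.
Since u[4] = u[1] = 30, the sequence is periodic with period 3.
(41 - 1) mod 3 = 1, so u[41] = u[2] = 25.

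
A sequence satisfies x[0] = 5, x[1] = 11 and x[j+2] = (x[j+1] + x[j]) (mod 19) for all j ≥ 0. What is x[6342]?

18

We have x[0] = 5, x[1] = 11, x[2] = 16, x[3] = 8, x[4] = 5, x[5] = 13, x[6] = 18, x[7] = 12, x[8] = 11, x[9] = 4, x[10] = 15, x[11] = 0, x[12] = 15, x[13] = 15, x[14] = 11, x[15] = 7, x[16] = 18, x[17] = 6, x[18] = 5, x[19] = 11.
Since (x[18], x[19]) = (x[0], x[1]) = (5, 11) (two consecutive terms determine the rest), the sequence is periodic with period 18.
So x[6342] = x[0 + ((6342-0) mod 18)] = x[6] = 18.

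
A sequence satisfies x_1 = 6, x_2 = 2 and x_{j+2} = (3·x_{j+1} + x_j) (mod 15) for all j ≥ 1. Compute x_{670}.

2

x_1 = 6, x_2 = 2, x_3 = 12, x_4 = 8, x_5 = 6, x_6 = 11, x_7 = 9, x_8 = 8, x_9 = 3, x_{10} = 2, x_{11} = 9, x_{12} = 14, x_{13} = 6, x_{14} = 2.
Since (x_{13}, x_{14}) = (x_1, x_2) = (6, 2) (two consecutive terms determine the rest), the sequence is periodic with period 12.
So x_{670} = x_{1 + ((670-1) mod 12)} = x_{10} = 2.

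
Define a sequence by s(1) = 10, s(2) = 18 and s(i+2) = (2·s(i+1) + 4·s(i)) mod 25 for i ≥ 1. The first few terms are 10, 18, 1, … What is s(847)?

3

We have s(1) = 10, s(2) = 18, s(3) = 1, s(4) = 24, s(5) = 2, s(6) = 0, s(7) = 8, s(8) = 16, s(9) = 14, s(10) = 17, s(11) = 15, s(12) = 23, s(13) = 6, s(14) = 4, s(15) = 7, s(16) = 5, s(17) = 13, s(18) = 21, s(19) = 19, s(20) = 22, s(21) = 20, s(22) = 3, s(23) = 11, s(24) = 9, s(25) = 12, s(26) = 10, s(27) = 18.
The sequence repeats with period 25.
So s(847) = s(1 + ((847-1) mod 25)) = s(22) = 3.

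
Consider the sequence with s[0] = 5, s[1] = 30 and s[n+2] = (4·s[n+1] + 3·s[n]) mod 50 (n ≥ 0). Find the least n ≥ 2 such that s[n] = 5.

Computing terms: s[0] = 5, s[1] = 30, s[2] = 35, s[3] = 30, s[4] = 25, s[5] = 40, s[6] = 35, s[7] = 10, s[8] = 45, s[9] = 10, s[10] = 25, s[11] = 30, s[12] = 45, s[13] = 20, s[14] = 15, s[15] = 20, s[16] = 25, s[17] = 10, s[18] = 15, s[19] = 40, s[20] = 5, s[21] = 40, s[22] = 25, s[23] = 20, s[24] = 5, s[25] = 30.
Since (s[24], s[25]) = (s[0], s[1]) = (5, 30) (two consecutive terms determine the rest), the sequence is periodic with period 24.
The value 5 first appears (with n ≥ 2) at s[20].

20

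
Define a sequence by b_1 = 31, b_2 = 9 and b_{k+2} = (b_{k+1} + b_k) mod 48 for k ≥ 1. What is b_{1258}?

Computing terms: b_1 = 31, b_2 = 9, b_3 = 40, b_4 = 1, b_5 = 41, b_6 = 42, b_7 = 35, b_8 = 29, b_9 = 16, b_{10} = 45, b_{11} = 13, b_{12} = 10, b_{13} = 23, b_{14} = 33, b_{15} = 8, b_{16} = 41, b_{17} = 1, b_{18} = 42, b_{19} = 43, b_{20} = 37, b_{21} = 32, b_{22} = 21, b_{23} = 5, b_{24} = 26, b_{25} = 31, b_{26} = 9.
The sequence repeats with period 24.
(1258 - 1) mod 24 = 9, so b_{1258} = b_{10} = 45.

45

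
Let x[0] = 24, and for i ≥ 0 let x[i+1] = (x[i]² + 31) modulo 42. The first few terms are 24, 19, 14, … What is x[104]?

14

Computing terms: x[0] = 24, x[1] = 19, x[2] = 14, x[3] = 17, x[4] = 26, x[5] = 35, x[6] = 38, x[7] = 5, x[8] = 14.
Since x[8] = x[2] = 14, the sequence is eventually periodic: after a pre-period of length 2 it cycles with period 6.
For i ≥ 2, x[i] depends only on (i - 2) mod 6. (104 - 2) mod 6 = 0, so x[104] = x[2] = 14.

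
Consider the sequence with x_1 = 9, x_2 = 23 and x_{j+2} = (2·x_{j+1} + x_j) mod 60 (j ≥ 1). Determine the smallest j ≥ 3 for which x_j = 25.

12

Listing terms: x_1 = 9; x_2 = 23; x_3 = 55; x_4 = 13; x_5 = 21; x_6 = 55; x_7 = 11; x_8 = 17; x_9 = 45; x_{10} = 47; x_{11} = 19; x_{12} = 25; x_{13} = 9; x_{14} = 43; x_{15} = 35; x_{16} = 53; x_{17} = 21; x_{18} = 35; x_{19} = 31; x_{20} = 37; x_{21} = 45; x_{22} = 7; x_{23} = 59; x_{24} = 5; x_{25} = 9; x_{26} = 23.
Since (x_{25}, x_{26}) = (x_1, x_2) = (9, 23) (two consecutive terms determine the rest), the sequence is periodic with period 24.
The value 25 first appears (with j ≥ 3) at x_{12}.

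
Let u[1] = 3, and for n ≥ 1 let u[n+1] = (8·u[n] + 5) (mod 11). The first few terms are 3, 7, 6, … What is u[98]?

Computing terms: u[1] = 3; u[2] = 7; u[3] = 6; u[4] = 9; u[5] = 0; u[6] = 5; u[7] = 1; u[8] = 2; u[9] = 10; u[10] = 8; u[11] = 3.
Since u[11] = u[1] = 3, the sequence is periodic with period 10.
(98 - 1) mod 10 = 7, so u[98] = u[8] = 2.

2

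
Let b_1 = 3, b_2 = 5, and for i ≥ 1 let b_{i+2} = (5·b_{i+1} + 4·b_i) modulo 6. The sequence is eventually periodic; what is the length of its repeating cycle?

8

Computing terms: b_1 = 3; b_2 = 5; b_3 = 1; b_4 = 1; b_5 = 3; b_6 = 1; b_7 = 5; b_8 = 5; b_9 = 3; b_{10} = 5.
Since (b_9, b_{10}) = (b_1, b_2) = (3, 5) (two consecutive terms determine the rest), the sequence is periodic with period 8.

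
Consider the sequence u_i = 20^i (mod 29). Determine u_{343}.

1

Computing terms: u_1 = 20, u_2 = 23, u_3 = 25, u_4 = 7, u_5 = 24, u_6 = 16, u_7 = 1, u_8 = 20.
The sequence repeats with period 7.
So u_{343} = u_{1 + ((343-1) mod 7)} = u_7 = 1.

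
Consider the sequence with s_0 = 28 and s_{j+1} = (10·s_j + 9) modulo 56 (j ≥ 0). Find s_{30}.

7

s_0 = 28, s_1 = 9, s_2 = 43, s_3 = 47, s_4 = 31, s_5 = 39, s_6 = 7, s_7 = 23, s_8 = 15, s_9 = 47.
Since s_9 = s_3 = 47, the sequence is eventually periodic: after a pre-period of length 3 it cycles with period 6.
For j ≥ 3, s_j depends only on (j - 3) mod 6. (30 - 3) mod 6 = 3, so s_{30} = s_6 = 7.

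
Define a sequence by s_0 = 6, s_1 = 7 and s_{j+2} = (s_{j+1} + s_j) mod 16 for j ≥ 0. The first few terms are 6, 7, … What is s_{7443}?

4

We have s_0 = 6, s_1 = 7, s_2 = 13, s_3 = 4, s_4 = 1, s_5 = 5, s_6 = 6, s_7 = 11, s_8 = 1, s_9 = 12, s_{10} = 13, s_{11} = 9, s_{12} = 6, s_{13} = 15, s_{14} = 5, s_{15} = 4, s_{16} = 9, s_{17} = 13, s_{18} = 6, s_{19} = 3, s_{20} = 9, s_{21} = 12, s_{22} = 5, s_{23} = 1, s_{24} = 6, s_{25} = 7.
Since (s_{24}, s_{25}) = (s_0, s_1) = (6, 7) (two consecutive terms determine the rest), the sequence is periodic with period 24.
(7443 - 0) mod 24 = 3, so s_{7443} = s_3 = 4.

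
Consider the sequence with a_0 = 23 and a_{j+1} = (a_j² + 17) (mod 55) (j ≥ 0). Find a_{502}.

We have a_0 = 23, a_1 = 51, a_2 = 33, a_3 = 6, a_4 = 53, a_5 = 21, a_6 = 18, a_7 = 11, a_8 = 28, a_9 = 31, a_{10} = 43, a_{11} = 51.
Since a_{11} = a_1 = 51, the sequence is eventually periodic: after a pre-period of length 1 it cycles with period 10.
For j ≥ 1, a_j depends only on (j - 1) mod 10. (502 - 1) mod 10 = 1, so a_{502} = a_2 = 33.

33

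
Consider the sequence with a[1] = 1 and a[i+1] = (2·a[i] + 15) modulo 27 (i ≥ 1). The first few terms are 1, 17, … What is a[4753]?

We have a[1] = 1, a[2] = 17, a[3] = 22, a[4] = 5, a[5] = 25, a[6] = 11, a[7] = 10, a[8] = 8, a[9] = 4, a[10] = 23, a[11] = 7, a[12] = 2, a[13] = 19, a[14] = 26, a[15] = 13, a[16] = 14, a[17] = 16, a[18] = 20, a[19] = 1.
Since a[19] = a[1] = 1, the sequence is periodic with period 18.
(4753 - 1) mod 18 = 0, so a[4753] = a[1] = 1.

1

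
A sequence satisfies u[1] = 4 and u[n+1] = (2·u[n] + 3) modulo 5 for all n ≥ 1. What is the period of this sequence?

We have u[1] = 4, u[2] = 1, u[3] = 0, u[4] = 3, u[5] = 4.
Since u[5] = u[1] = 4, the sequence is periodic with period 4.

4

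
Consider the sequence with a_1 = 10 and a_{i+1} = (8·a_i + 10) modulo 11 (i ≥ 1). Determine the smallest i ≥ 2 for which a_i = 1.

8

Computing terms: a_1 = 10; a_2 = 2; a_3 = 4; a_4 = 9; a_5 = 5; a_6 = 6; a_7 = 3; a_8 = 1; a_9 = 7; a_{10} = 0; a_{11} = 10.
The sequence repeats with period 10.
The value 1 first appears (with i ≥ 2) at a_8.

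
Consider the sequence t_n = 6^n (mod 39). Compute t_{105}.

18

Listing terms: t_1 = 6,  t_2 = 36,  t_3 = 21,  t_4 = 9,  t_5 = 15,  t_6 = 12,  t_7 = 33,  t_8 = 3,  t_9 = 18,  t_{10} = 30,  t_{11} = 24,  t_{12} = 27,  t_{13} = 6.
Since t_{13} = t_1 = 6, the sequence is periodic with period 12.
(105 - 1) mod 12 = 8, so t_{105} = t_9 = 18.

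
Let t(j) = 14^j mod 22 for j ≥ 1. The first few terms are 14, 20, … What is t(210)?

12

We have t(1) = 14,  t(2) = 20,  t(3) = 16,  t(4) = 4,  t(5) = 12,  t(6) = 14.
The sequence repeats with period 5.
(210 - 1) mod 5 = 4, so t(210) = t(5) = 12.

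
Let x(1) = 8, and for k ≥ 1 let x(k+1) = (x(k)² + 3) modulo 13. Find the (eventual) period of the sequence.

Computing terms: x(1) = 8, x(2) = 2, x(3) = 7, x(4) = 0, x(5) = 3, x(6) = 12, x(7) = 4, x(8) = 6, x(9) = 0.
Since x(9) = x(4) = 0, the sequence is eventually periodic: after a pre-period of length 3 it cycles with period 5.

5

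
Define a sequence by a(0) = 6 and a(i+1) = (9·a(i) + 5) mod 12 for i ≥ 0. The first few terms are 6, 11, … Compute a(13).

a(0) = 6,  a(1) = 11,  a(2) = 8,  a(3) = 5,  a(4) = 2,  a(5) = 11.
Since a(5) = a(1) = 11, the sequence is eventually periodic: after a pre-period of length 1 it cycles with period 4.
For i ≥ 1, a(i) depends only on (i - 1) mod 4. (13 - 1) mod 4 = 0, so a(13) = a(1) = 11.

11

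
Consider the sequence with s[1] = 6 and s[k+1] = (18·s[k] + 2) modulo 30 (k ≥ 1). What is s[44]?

Listing terms: s[1] = 6,  s[2] = 20,  s[3] = 2,  s[4] = 8,  s[5] = 26,  s[6] = 20.
Since s[6] = s[2] = 20, the sequence is eventually periodic: after a pre-period of length 1 it cycles with period 4.
For k ≥ 2, s[k] depends only on (k - 2) mod 4. (44 - 2) mod 4 = 2, so s[44] = s[4] = 8.

8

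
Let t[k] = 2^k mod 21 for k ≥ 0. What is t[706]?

16

t[0] = 1, t[1] = 2, t[2] = 4, t[3] = 8, t[4] = 16, t[5] = 11, t[6] = 1.
Since t[6] = t[0] = 1, the sequence is periodic with period 6.
So t[706] = t[0 + ((706-0) mod 6)] = t[4] = 16.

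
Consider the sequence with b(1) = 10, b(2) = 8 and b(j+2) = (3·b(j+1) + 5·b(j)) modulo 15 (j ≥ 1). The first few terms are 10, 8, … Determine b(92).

Listing terms: b(1) = 10,  b(2) = 8,  b(3) = 14,  b(4) = 7,  b(5) = 1,  b(6) = 8,  b(7) = 14.
Since (b(6), b(7)) = (b(2), b(3)) = (8, 14) (two consecutive terms determine the rest), the sequence is eventually periodic: after a pre-period of length 1 it cycles with period 4.
For j ≥ 2, b(j) depends only on (j - 2) mod 4. (92 - 2) mod 4 = 2, so b(92) = b(4) = 7.

7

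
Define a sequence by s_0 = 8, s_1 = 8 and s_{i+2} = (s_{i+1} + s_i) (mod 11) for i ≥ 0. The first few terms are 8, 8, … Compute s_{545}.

We have s_0 = 8, s_1 = 8, s_2 = 5, s_3 = 2, s_4 = 7, s_5 = 9, s_6 = 5, s_7 = 3, s_8 = 8, s_9 = 0, s_{10} = 8, s_{11} = 8.
Since (s_{10}, s_{11}) = (s_0, s_1) = (8, 8) (two consecutive terms determine the rest), the sequence is periodic with period 10.
So s_{545} = s_{0 + ((545-0) mod 10)} = s_5 = 9.

9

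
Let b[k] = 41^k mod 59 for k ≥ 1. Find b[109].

b[1] = 41, b[2] = 29, b[3] = 9, b[4] = 15, b[5] = 25, b[6] = 22, b[7] = 17, b[8] = 48, b[9] = 21, b[10] = 35, b[11] = 19, b[12] = 12, b[13] = 20, b[14] = 53, b[15] = 49, b[16] = 3, b[17] = 5, b[18] = 28, b[19] = 27, b[20] = 45, b[21] = 16, b[22] = 7, b[23] = 51, b[24] = 26, b[25] = 4, b[26] = 46, b[27] = 57, b[28] = 36, b[29] = 1, b[30] = 41.
Since b[30] = b[1] = 41, the sequence is periodic with period 29.
(109 - 1) mod 29 = 21, so b[109] = b[22] = 7.

7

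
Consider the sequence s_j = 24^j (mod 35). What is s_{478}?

s_0 = 1, s_1 = 24, s_2 = 16, s_3 = 34, s_4 = 11, s_5 = 19, s_6 = 1.
Since s_6 = s_0 = 1, the sequence is periodic with period 6.
So s_{478} = s_{0 + ((478-0) mod 6)} = s_4 = 11.

11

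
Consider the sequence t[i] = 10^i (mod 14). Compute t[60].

8

Computing terms: t[0] = 1, t[1] = 10, t[2] = 2, t[3] = 6, t[4] = 4, t[5] = 12, t[6] = 8, t[7] = 10.
Since t[7] = t[1] = 10, the sequence is eventually periodic: after a pre-period of length 1 it cycles with period 6.
For i ≥ 1, t[i] depends only on (i - 1) mod 6. (60 - 1) mod 6 = 5, so t[60] = t[6] = 8.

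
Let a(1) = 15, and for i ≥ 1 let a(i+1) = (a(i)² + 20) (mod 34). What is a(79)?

1

Listing terms: a(1) = 15; a(2) = 7; a(3) = 1; a(4) = 21; a(5) = 19; a(6) = 7.
Since a(6) = a(2) = 7, the sequence is eventually periodic: after a pre-period of length 1 it cycles with period 4.
For i ≥ 2, a(i) depends only on (i - 2) mod 4. (79 - 2) mod 4 = 1, so a(79) = a(3) = 1.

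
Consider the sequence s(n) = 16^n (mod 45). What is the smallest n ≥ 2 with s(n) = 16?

4

s(1) = 16; s(2) = 31; s(3) = 1; s(4) = 16.
Since s(4) = s(1) = 16, the sequence is periodic with period 3.
The value 16 next appears (with n ≥ 2) at s(4).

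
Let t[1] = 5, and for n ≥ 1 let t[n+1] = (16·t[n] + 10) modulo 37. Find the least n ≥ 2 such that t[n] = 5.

We have t[1] = 5; t[2] = 16; t[3] = 7; t[4] = 11; t[5] = 1; t[6] = 26; t[7] = 19; t[8] = 18; t[9] = 2; t[10] = 5.
The sequence repeats with period 9.
The value 5 next appears (with n ≥ 2) at t[10].

10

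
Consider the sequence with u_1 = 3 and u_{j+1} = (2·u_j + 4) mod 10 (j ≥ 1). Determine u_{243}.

u_1 = 3, u_2 = 0, u_3 = 4, u_4 = 2, u_5 = 8, u_6 = 0.
Since u_6 = u_2 = 0, the sequence is eventually periodic: after a pre-period of length 1 it cycles with period 4.
For j ≥ 2, u_j depends only on (j - 2) mod 4. (243 - 2) mod 4 = 1, so u_{243} = u_3 = 4.

4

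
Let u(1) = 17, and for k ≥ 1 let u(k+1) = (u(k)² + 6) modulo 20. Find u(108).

Computing terms: u(1) = 17; u(2) = 15; u(3) = 11; u(4) = 7; u(5) = 15.
Since u(5) = u(2) = 15, the sequence is eventually periodic: after a pre-period of length 1 it cycles with period 3.
For k ≥ 2, u(k) depends only on (k - 2) mod 3. (108 - 2) mod 3 = 1, so u(108) = u(3) = 11.

11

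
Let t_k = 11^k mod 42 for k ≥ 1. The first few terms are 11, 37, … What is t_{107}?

23

Computing terms: t_1 = 11,  t_2 = 37,  t_3 = 29,  t_4 = 25,  t_5 = 23,  t_6 = 1,  t_7 = 11.
The sequence repeats with period 6.
So t_{107} = t_{1 + ((107-1) mod 6)} = t_5 = 23.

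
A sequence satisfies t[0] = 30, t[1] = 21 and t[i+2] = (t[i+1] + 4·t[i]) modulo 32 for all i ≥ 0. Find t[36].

We have t[0] = 30,  t[1] = 21,  t[2] = 13,  t[3] = 1,  t[4] = 21,  t[5] = 25,  t[6] = 13,  t[7] = 17,  t[8] = 5,  t[9] = 9,  t[10] = 29,  t[11] = 1,  t[12] = 21.
Since (t[11], t[12]) = (t[3], t[4]) = (1, 21) (two consecutive terms determine the rest), the sequence is eventually periodic: after a pre-period of length 3 it cycles with period 8.
For i ≥ 3, t[i] depends only on (i - 3) mod 8. (36 - 3) mod 8 = 1, so t[36] = t[4] = 21.

21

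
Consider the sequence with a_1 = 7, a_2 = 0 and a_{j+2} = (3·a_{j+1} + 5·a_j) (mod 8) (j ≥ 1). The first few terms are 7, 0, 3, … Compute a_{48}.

7

Computing terms: a_1 = 7; a_2 = 0; a_3 = 3; a_4 = 1; a_5 = 2; a_6 = 3; a_7 = 3; a_8 = 0; a_9 = 7; a_{10} = 5; a_{11} = 2; a_{12} = 7; a_{13} = 7; a_{14} = 0.
The sequence repeats with period 12.
So a_{48} = a_{1 + ((48-1) mod 12)} = a_{12} = 7.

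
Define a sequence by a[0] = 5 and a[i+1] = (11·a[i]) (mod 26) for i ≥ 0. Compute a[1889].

We have a[0] = 5; a[1] = 3; a[2] = 7; a[3] = 25; a[4] = 15; a[5] = 9; a[6] = 21; a[7] = 23; a[8] = 19; a[9] = 1; a[10] = 11; a[11] = 17; a[12] = 5.
Since a[12] = a[0] = 5, the sequence is periodic with period 12.
(1889 - 0) mod 12 = 5, so a[1889] = a[5] = 9.

9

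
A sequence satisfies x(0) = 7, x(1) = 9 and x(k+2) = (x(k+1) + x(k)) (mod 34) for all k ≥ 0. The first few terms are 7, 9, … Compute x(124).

29

We have x(0) = 7; x(1) = 9; x(2) = 16; x(3) = 25; x(4) = 7; x(5) = 32; x(6) = 5; x(7) = 3; x(8) = 8; x(9) = 11; x(10) = 19; x(11) = 30; x(12) = 15; x(13) = 11; x(14) = 26; x(15) = 3; x(16) = 29; x(17) = 32; x(18) = 27; x(19) = 25; x(20) = 18; x(21) = 9; x(22) = 27; x(23) = 2; x(24) = 29; x(25) = 31; x(26) = 26; x(27) = 23; x(28) = 15; x(29) = 4; x(30) = 19; x(31) = 23; x(32) = 8; x(33) = 31; x(34) = 5; x(35) = 2; x(36) = 7; x(37) = 9.
The sequence repeats with period 36.
So x(124) = x(0 + ((124-0) mod 36)) = x(16) = 29.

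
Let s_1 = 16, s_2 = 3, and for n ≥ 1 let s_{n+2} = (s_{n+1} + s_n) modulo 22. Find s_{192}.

3

Listing terms: s_1 = 16; s_2 = 3; s_3 = 19; s_4 = 0; s_5 = 19; s_6 = 19; s_7 = 16; s_8 = 13; s_9 = 7; s_{10} = 20; s_{11} = 5; s_{12} = 3; s_{13} = 8; s_{14} = 11; s_{15} = 19; s_{16} = 8; s_{17} = 5; s_{18} = 13; s_{19} = 18; s_{20} = 9; s_{21} = 5; s_{22} = 14; s_{23} = 19; s_{24} = 11; s_{25} = 8; s_{26} = 19; s_{27} = 5; s_{28} = 2; s_{29} = 7; s_{30} = 9; s_{31} = 16; s_{32} = 3.
The sequence repeats with period 30.
So s_{192} = s_{1 + ((192-1) mod 30)} = s_{12} = 3.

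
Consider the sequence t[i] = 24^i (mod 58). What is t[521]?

20

We have t[1] = 24, t[2] = 54, t[3] = 20, t[4] = 16, t[5] = 36, t[6] = 52, t[7] = 30, t[8] = 24.
The sequence repeats with period 7.
(521 - 1) mod 7 = 2, so t[521] = t[3] = 20.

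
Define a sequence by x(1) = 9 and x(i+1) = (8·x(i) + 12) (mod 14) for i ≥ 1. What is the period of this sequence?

Listing terms: x(1) = 9; x(2) = 0; x(3) = 12; x(4) = 10; x(5) = 8; x(6) = 6; x(7) = 4; x(8) = 2; x(9) = 0.
Since x(9) = x(2) = 0, the sequence is eventually periodic: after a pre-period of length 1 it cycles with period 7.

7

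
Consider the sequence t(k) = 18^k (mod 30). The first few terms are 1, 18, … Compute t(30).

24

Computing terms: t(0) = 1; t(1) = 18; t(2) = 24; t(3) = 12; t(4) = 6; t(5) = 18.
Since t(5) = t(1) = 18, the sequence is eventually periodic: after a pre-period of length 1 it cycles with period 4.
For k ≥ 1, t(k) depends only on (k - 1) mod 4. (30 - 1) mod 4 = 1, so t(30) = t(2) = 24.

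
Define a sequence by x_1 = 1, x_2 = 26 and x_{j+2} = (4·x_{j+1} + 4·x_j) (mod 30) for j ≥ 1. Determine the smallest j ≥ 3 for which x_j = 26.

4

Listing terms: x_1 = 1; x_2 = 26; x_3 = 18; x_4 = 26; x_5 = 26; x_6 = 28; x_7 = 6; x_8 = 16; x_9 = 28; x_{10} = 26; x_{11} = 6; x_{12} = 8; x_{13} = 26; x_{14} = 16; x_{15} = 18; x_{16} = 16; x_{17} = 16; x_{18} = 8; x_{19} = 6; x_{20} = 26; x_{21} = 8; x_{22} = 16; x_{23} = 6; x_{24} = 28; x_{25} = 16; x_{26} = 26; x_{27} = 18.
Since (x_{26}, x_{27}) = (x_2, x_3) = (26, 18) (two consecutive terms determine the rest), the sequence is eventually periodic: after a pre-period of length 1 it cycles with period 24.
The value 26 first appears (with j ≥ 3) at x_4.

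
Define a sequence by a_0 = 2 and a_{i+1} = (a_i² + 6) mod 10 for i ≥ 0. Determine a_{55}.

We have a_0 = 2; a_1 = 0; a_2 = 6; a_3 = 2.
Since a_3 = a_0 = 2, the sequence is periodic with period 3.
So a_{55} = a_{0 + ((55-0) mod 3)} = a_1 = 0.

0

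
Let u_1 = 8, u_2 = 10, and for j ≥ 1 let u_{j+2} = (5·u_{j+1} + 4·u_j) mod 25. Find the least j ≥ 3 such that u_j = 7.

3

Computing terms: u_1 = 8, u_2 = 10, u_3 = 7, u_4 = 0, u_5 = 3, u_6 = 15, u_7 = 12, u_8 = 20, u_9 = 23, u_{10} = 20, u_{11} = 17, u_{12} = 15, u_{13} = 18, u_{14} = 0, u_{15} = 22, u_{16} = 10, u_{17} = 13, u_{18} = 5, u_{19} = 2, u_{20} = 5, u_{21} = 8, u_{22} = 10.
Since (u_{21}, u_{22}) = (u_1, u_2) = (8, 10) (two consecutive terms determine the rest), the sequence is periodic with period 20.
The value 7 first appears (with j ≥ 3) at u_3.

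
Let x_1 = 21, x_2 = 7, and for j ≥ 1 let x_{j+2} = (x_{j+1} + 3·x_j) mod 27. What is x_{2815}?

x_1 = 21; x_2 = 7; x_3 = 16; x_4 = 10; x_5 = 4; x_6 = 7; x_7 = 19; x_8 = 13; x_9 = 16; x_{10} = 1; x_{11} = 22; x_{12} = 25; x_{13} = 10; x_{14} = 4.
Since (x_{13}, x_{14}) = (x_4, x_5) = (10, 4) (two consecutive terms determine the rest), the sequence is eventually periodic: after a pre-period of length 3 it cycles with period 9.
For j ≥ 4, x_j depends only on (j - 4) mod 9. (2815 - 4) mod 9 = 3, so x_{2815} = x_7 = 19.

19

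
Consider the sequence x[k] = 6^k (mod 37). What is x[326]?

36

Computing terms: x[0] = 1, x[1] = 6, x[2] = 36, x[3] = 31, x[4] = 1.
The sequence repeats with period 4.
So x[326] = x[0 + ((326-0) mod 4)] = x[2] = 36.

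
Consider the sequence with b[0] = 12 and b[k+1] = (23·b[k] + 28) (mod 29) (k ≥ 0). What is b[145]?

Listing terms: b[0] = 12,  b[1] = 14,  b[2] = 2,  b[3] = 16,  b[4] = 19,  b[5] = 1,  b[6] = 22,  b[7] = 12.
Since b[7] = b[0] = 12, the sequence is periodic with period 7.
(145 - 0) mod 7 = 5, so b[145] = b[5] = 1.

1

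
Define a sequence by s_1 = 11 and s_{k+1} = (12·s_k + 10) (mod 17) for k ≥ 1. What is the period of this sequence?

16

Listing terms: s_1 = 11,  s_2 = 6,  s_3 = 14,  s_4 = 8,  s_5 = 4,  s_6 = 7,  s_7 = 9,  s_8 = 16,  s_9 = 15,  s_{10} = 3,  s_{11} = 12,  s_{12} = 1,  s_{13} = 5,  s_{14} = 2,  s_{15} = 0,  s_{16} = 10,  s_{17} = 11.
The sequence repeats with period 16.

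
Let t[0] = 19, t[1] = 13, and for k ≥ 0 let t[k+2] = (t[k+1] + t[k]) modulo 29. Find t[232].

27

We have t[0] = 19,  t[1] = 13,  t[2] = 3,  t[3] = 16,  t[4] = 19,  t[5] = 6,  t[6] = 25,  t[7] = 2,  t[8] = 27,  t[9] = 0,  t[10] = 27,  t[11] = 27,  t[12] = 25,  t[13] = 23,  t[14] = 19,  t[15] = 13.
The sequence repeats with period 14.
So t[232] = t[0 + ((232-0) mod 14)] = t[8] = 27.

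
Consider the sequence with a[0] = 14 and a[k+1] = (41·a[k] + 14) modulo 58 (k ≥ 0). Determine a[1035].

0

Listing terms: a[0] = 14; a[1] = 8; a[2] = 52; a[3] = 0; a[4] = 14.
Since a[4] = a[0] = 14, the sequence is periodic with period 4.
So a[1035] = a[0 + ((1035-0) mod 4)] = a[3] = 0.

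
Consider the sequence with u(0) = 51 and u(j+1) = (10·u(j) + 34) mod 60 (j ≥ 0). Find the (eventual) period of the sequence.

We have u(0) = 51; u(1) = 4; u(2) = 14; u(3) = 54; u(4) = 34; u(5) = 14.
Since u(5) = u(2) = 14, the sequence is eventually periodic: after a pre-period of length 2 it cycles with period 3.

3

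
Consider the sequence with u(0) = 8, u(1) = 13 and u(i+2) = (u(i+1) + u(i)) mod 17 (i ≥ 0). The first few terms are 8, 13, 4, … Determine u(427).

We have u(0) = 8, u(1) = 13, u(2) = 4, u(3) = 0, u(4) = 4, u(5) = 4, u(6) = 8, u(7) = 12, u(8) = 3, u(9) = 15, u(10) = 1, u(11) = 16, u(12) = 0, u(13) = 16, u(14) = 16, u(15) = 15, u(16) = 14, u(17) = 12, u(18) = 9, u(19) = 4, u(20) = 13, u(21) = 0, u(22) = 13, u(23) = 13, u(24) = 9, u(25) = 5, u(26) = 14, u(27) = 2, u(28) = 16, u(29) = 1, u(30) = 0, u(31) = 1, u(32) = 1, u(33) = 2, u(34) = 3, u(35) = 5, u(36) = 8, u(37) = 13.
Since (u(36), u(37)) = (u(0), u(1)) = (8, 13) (two consecutive terms determine the rest), the sequence is periodic with period 36.
So u(427) = u(0 + ((427-0) mod 36)) = u(31) = 1.

1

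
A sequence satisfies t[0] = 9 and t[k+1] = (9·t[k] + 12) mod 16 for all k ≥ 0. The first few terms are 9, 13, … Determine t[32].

9

Listing terms: t[0] = 9,  t[1] = 13,  t[2] = 1,  t[3] = 5,  t[4] = 9.
The sequence repeats with period 4.
(32 - 0) mod 4 = 0, so t[32] = t[0] = 9.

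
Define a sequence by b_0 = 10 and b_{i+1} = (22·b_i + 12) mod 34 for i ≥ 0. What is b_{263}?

Computing terms: b_0 = 10, b_1 = 28, b_2 = 16, b_3 = 24, b_4 = 30, b_5 = 26, b_6 = 6, b_7 = 8, b_8 = 18, b_9 = 0, b_{10} = 12, b_{11} = 4, b_{12} = 32, b_{13} = 2, b_{14} = 22, b_{15} = 20, b_{16} = 10.
The sequence repeats with period 16.
So b_{263} = b_{0 + ((263-0) mod 16)} = b_7 = 8.

8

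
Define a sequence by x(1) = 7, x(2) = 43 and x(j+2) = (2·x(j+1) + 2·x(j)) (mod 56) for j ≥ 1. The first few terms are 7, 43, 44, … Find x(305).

Computing terms: x(1) = 7; x(2) = 43; x(3) = 44; x(4) = 6; x(5) = 44; x(6) = 44; x(7) = 8; x(8) = 48; x(9) = 0; x(10) = 40; x(11) = 24; x(12) = 16; x(13) = 24; x(14) = 24; x(15) = 40; x(16) = 16; x(17) = 0; x(18) = 32; x(19) = 8; x(20) = 24; x(21) = 8; x(22) = 8; x(23) = 32; x(24) = 24; x(25) = 0; x(26) = 48; x(27) = 40; x(28) = 8; x(29) = 40; x(30) = 40; x(31) = 48; x(32) = 8; x(33) = 0; x(34) = 16; x(35) = 32; x(36) = 40; x(37) = 32; x(38) = 32; x(39) = 16; x(40) = 40; x(41) = 0; x(42) = 24; x(43) = 48; x(44) = 32; x(45) = 48; x(46) = 48; x(47) = 24; x(48) = 32; x(49) = 0; x(50) = 8; x(51) = 16; x(52) = 48; x(53) = 16; x(54) = 16; x(55) = 8; x(56) = 48.
Since (x(55), x(56)) = (x(7), x(8)) = (8, 48) (two consecutive terms determine the rest), the sequence is eventually periodic: after a pre-period of length 6 it cycles with period 48.
For j ≥ 7, x(j) depends only on (j - 7) mod 48. (305 - 7) mod 48 = 10, so x(305) = x(17) = 0.

0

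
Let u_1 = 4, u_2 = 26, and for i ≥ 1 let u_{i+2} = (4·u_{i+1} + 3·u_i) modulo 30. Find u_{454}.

26

Computing terms: u_1 = 4, u_2 = 26, u_3 = 26, u_4 = 2, u_5 = 26, u_6 = 20, u_7 = 8, u_8 = 2, u_9 = 2, u_{10} = 14, u_{11} = 2, u_{12} = 20, u_{13} = 26, u_{14} = 14, u_{15} = 14, u_{16} = 8, u_{17} = 14, u_{18} = 20, u_{19} = 2, u_{20} = 8, u_{21} = 8, u_{22} = 26, u_{23} = 8, u_{24} = 20, u_{25} = 14, u_{26} = 26, u_{27} = 26.
Since (u_{26}, u_{27}) = (u_2, u_3) = (26, 26) (two consecutive terms determine the rest), the sequence is eventually periodic: after a pre-period of length 1 it cycles with period 24.
For i ≥ 2, u_i depends only on (i - 2) mod 24. (454 - 2) mod 24 = 20, so u_{454} = u_{22} = 26.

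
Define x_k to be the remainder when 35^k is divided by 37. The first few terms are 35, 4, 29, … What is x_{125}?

Computing terms: x_1 = 35; x_2 = 4; x_3 = 29; x_4 = 16; x_5 = 5; x_6 = 27; x_7 = 20; x_8 = 34; x_9 = 6; x_{10} = 25; x_{11} = 24; x_{12} = 26; x_{13} = 22; x_{14} = 30; x_{15} = 14; x_{16} = 9; x_{17} = 19; x_{18} = 36; x_{19} = 2; x_{20} = 33; x_{21} = 8; x_{22} = 21; x_{23} = 32; x_{24} = 10; x_{25} = 17; x_{26} = 3; x_{27} = 31; x_{28} = 12; x_{29} = 13; x_{30} = 11; x_{31} = 15; x_{32} = 7; x_{33} = 23; x_{34} = 28; x_{35} = 18; x_{36} = 1; x_{37} = 35.
The sequence repeats with period 36.
So x_{125} = x_{1 + ((125-1) mod 36)} = x_{17} = 19.

19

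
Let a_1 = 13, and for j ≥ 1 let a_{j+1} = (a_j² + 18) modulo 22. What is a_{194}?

19

Listing terms: a_1 = 13,  a_2 = 11,  a_3 = 7,  a_4 = 1,  a_5 = 19,  a_6 = 5,  a_7 = 21,  a_8 = 19.
Since a_8 = a_5 = 19, the sequence is eventually periodic: after a pre-period of length 4 it cycles with period 3.
For j ≥ 5, a_j depends only on (j - 5) mod 3. (194 - 5) mod 3 = 0, so a_{194} = a_5 = 19.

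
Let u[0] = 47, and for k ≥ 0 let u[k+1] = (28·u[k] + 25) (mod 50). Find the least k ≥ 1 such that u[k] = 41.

Computing terms: u[0] = 47; u[1] = 41; u[2] = 23; u[3] = 19; u[4] = 7; u[5] = 21; u[6] = 13; u[7] = 39; u[8] = 17; u[9] = 1; u[10] = 3; u[11] = 9; u[12] = 27; u[13] = 31; u[14] = 43; u[15] = 29; u[16] = 37; u[17] = 11; u[18] = 33; u[19] = 49; u[20] = 47.
Since u[20] = u[0] = 47, the sequence is periodic with period 20.
The value 41 first appears (with k ≥ 1) at u[1].

1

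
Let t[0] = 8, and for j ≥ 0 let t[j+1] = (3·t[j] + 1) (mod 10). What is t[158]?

6

Listing terms: t[0] = 8, t[1] = 5, t[2] = 6, t[3] = 9, t[4] = 8.
The sequence repeats with period 4.
(158 - 0) mod 4 = 2, so t[158] = t[2] = 6.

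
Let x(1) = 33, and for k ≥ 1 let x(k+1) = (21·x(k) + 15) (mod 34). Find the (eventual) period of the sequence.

4

x(1) = 33; x(2) = 28; x(3) = 25; x(4) = 30; x(5) = 33.
The sequence repeats with period 4.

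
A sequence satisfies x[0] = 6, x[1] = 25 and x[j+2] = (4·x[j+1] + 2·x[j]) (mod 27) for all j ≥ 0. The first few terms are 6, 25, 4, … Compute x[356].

22

Listing terms: x[0] = 6, x[1] = 25, x[2] = 4, x[3] = 12, x[4] = 2, x[5] = 5, x[6] = 24, x[7] = 25, x[8] = 13, x[9] = 21, x[10] = 2, x[11] = 23, x[12] = 15, x[13] = 25, x[14] = 22, x[15] = 3, x[16] = 2, x[17] = 14, x[18] = 6, x[19] = 25.
The sequence repeats with period 18.
(356 - 0) mod 18 = 14, so x[356] = x[14] = 22.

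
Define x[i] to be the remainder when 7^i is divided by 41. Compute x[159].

x[1] = 7; x[2] = 8; x[3] = 15; x[4] = 23; x[5] = 38; x[6] = 20; x[7] = 17; x[8] = 37; x[9] = 13; x[10] = 9; x[11] = 22; x[12] = 31; x[13] = 12; x[14] = 2; x[15] = 14; x[16] = 16; x[17] = 30; x[18] = 5; x[19] = 35; x[20] = 40; x[21] = 34; x[22] = 33; x[23] = 26; x[24] = 18; x[25] = 3; x[26] = 21; x[27] = 24; x[28] = 4; x[29] = 28; x[30] = 32; x[31] = 19; x[32] = 10; x[33] = 29; x[34] = 39; x[35] = 27; x[36] = 25; x[37] = 11; x[38] = 36; x[39] = 6; x[40] = 1; x[41] = 7.
Since x[41] = x[1] = 7, the sequence is periodic with period 40.
(159 - 1) mod 40 = 38, so x[159] = x[39] = 6.

6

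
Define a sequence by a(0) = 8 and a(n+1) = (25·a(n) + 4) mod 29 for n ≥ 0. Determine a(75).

23

a(0) = 8,  a(1) = 1,  a(2) = 0,  a(3) = 4,  a(4) = 17,  a(5) = 23,  a(6) = 28,  a(7) = 8.
Since a(7) = a(0) = 8, the sequence is periodic with period 7.
(75 - 0) mod 7 = 5, so a(75) = a(5) = 23.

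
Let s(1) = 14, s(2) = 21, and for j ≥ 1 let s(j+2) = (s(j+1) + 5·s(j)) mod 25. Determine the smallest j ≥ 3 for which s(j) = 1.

5

s(1) = 14, s(2) = 21, s(3) = 16, s(4) = 21, s(5) = 1, s(6) = 6, s(7) = 11, s(8) = 16, s(9) = 21.
Since (s(8), s(9)) = (s(3), s(4)) = (16, 21) (two consecutive terms determine the rest), the sequence is eventually periodic: after a pre-period of length 2 it cycles with period 5.
The value 1 first appears (with j ≥ 3) at s(5).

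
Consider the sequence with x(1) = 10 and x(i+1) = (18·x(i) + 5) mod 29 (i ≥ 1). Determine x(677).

8

Listing terms: x(1) = 10, x(2) = 11, x(3) = 0, x(4) = 5, x(5) = 8, x(6) = 4, x(7) = 19, x(8) = 28, x(9) = 16, x(10) = 3, x(11) = 1, x(12) = 23, x(13) = 13, x(14) = 7, x(15) = 15, x(16) = 14, x(17) = 25, x(18) = 20, x(19) = 17, x(20) = 21, x(21) = 6, x(22) = 26, x(23) = 9, x(24) = 22, x(25) = 24, x(26) = 2, x(27) = 12, x(28) = 18, x(29) = 10.
The sequence repeats with period 28.
(677 - 1) mod 28 = 4, so x(677) = x(5) = 8.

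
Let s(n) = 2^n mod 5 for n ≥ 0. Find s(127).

3

Computing terms: s(0) = 1,  s(1) = 2,  s(2) = 4,  s(3) = 3,  s(4) = 1.
The sequence repeats with period 4.
(127 - 0) mod 4 = 3, so s(127) = s(3) = 3.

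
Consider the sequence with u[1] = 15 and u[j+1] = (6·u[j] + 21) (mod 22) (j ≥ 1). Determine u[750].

Listing terms: u[1] = 15, u[2] = 1, u[3] = 5, u[4] = 7, u[5] = 19, u[6] = 3, u[7] = 17, u[8] = 13, u[9] = 11, u[10] = 21, u[11] = 15.
Since u[11] = u[1] = 15, the sequence is periodic with period 10.
So u[750] = u[1 + ((750-1) mod 10)] = u[10] = 21.

21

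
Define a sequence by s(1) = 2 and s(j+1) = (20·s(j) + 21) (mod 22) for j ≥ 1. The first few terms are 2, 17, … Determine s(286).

13

Listing terms: s(1) = 2, s(2) = 17, s(3) = 9, s(4) = 3, s(5) = 15, s(6) = 13, s(7) = 17.
Since s(7) = s(2) = 17, the sequence is eventually periodic: after a pre-period of length 1 it cycles with period 5.
For j ≥ 2, s(j) depends only on (j - 2) mod 5. (286 - 2) mod 5 = 4, so s(286) = s(6) = 13.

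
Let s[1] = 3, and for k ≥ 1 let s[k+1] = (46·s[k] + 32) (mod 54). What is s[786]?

22

Computing terms: s[1] = 3,  s[2] = 8,  s[3] = 22,  s[4] = 18,  s[5] = 50,  s[6] = 10,  s[7] = 6,  s[8] = 38,  s[9] = 52,  s[10] = 48,  s[11] = 26,  s[12] = 40,  s[13] = 36,  s[14] = 14,  s[15] = 28,  s[16] = 24,  s[17] = 2,  s[18] = 16,  s[19] = 12,  s[20] = 44,  s[21] = 4,  s[22] = 0,  s[23] = 32,  s[24] = 46,  s[25] = 42,  s[26] = 20,  s[27] = 34,  s[28] = 30,  s[29] = 8.
Since s[29] = s[2] = 8, the sequence is eventually periodic: after a pre-period of length 1 it cycles with period 27.
For k ≥ 2, s[k] depends only on (k - 2) mod 27. (786 - 2) mod 27 = 1, so s[786] = s[3] = 22.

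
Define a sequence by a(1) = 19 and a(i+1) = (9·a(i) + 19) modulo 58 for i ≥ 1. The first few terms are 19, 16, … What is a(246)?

We have a(1) = 19,  a(2) = 16,  a(3) = 47,  a(4) = 36,  a(5) = 53,  a(6) = 32,  a(7) = 17,  a(8) = 56,  a(9) = 1,  a(10) = 28,  a(11) = 39,  a(12) = 22,  a(13) = 43,  a(14) = 0,  a(15) = 19.
The sequence repeats with period 14.
(246 - 1) mod 14 = 7, so a(246) = a(8) = 56.

56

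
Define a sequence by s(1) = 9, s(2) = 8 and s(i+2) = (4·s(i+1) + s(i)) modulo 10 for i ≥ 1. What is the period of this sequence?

Listing terms: s(1) = 9; s(2) = 8; s(3) = 1; s(4) = 2; s(5) = 9; s(6) = 8.
Since (s(5), s(6)) = (s(1), s(2)) = (9, 8) (two consecutive terms determine the rest), the sequence is periodic with period 4.

4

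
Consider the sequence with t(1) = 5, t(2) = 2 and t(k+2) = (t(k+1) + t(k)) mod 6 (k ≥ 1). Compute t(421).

1

We have t(1) = 5,  t(2) = 2,  t(3) = 1,  t(4) = 3,  t(5) = 4,  t(6) = 1,  t(7) = 5,  t(8) = 0,  t(9) = 5,  t(10) = 5,  t(11) = 4,  t(12) = 3,  t(13) = 1,  t(14) = 4,  t(15) = 5,  t(16) = 3,  t(17) = 2,  t(18) = 5,  t(19) = 1,  t(20) = 0,  t(21) = 1,  t(22) = 1,  t(23) = 2,  t(24) = 3,  t(25) = 5,  t(26) = 2.
Since (t(25), t(26)) = (t(1), t(2)) = (5, 2) (two consecutive terms determine the rest), the sequence is periodic with period 24.
So t(421) = t(1 + ((421-1) mod 24)) = t(13) = 1.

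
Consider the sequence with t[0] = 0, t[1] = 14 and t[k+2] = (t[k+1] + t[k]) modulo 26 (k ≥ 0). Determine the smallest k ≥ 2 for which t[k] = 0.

Listing terms: t[0] = 0,  t[1] = 14,  t[2] = 14,  t[3] = 2,  t[4] = 16,  t[5] = 18,  t[6] = 8,  t[7] = 0,  t[8] = 8,  t[9] = 8,  t[10] = 16,  t[11] = 24,  t[12] = 14,  t[13] = 12,  t[14] = 0,  t[15] = 12,  t[16] = 12,  t[17] = 24,  t[18] = 10,  t[19] = 8,  t[20] = 18,  t[21] = 0,  t[22] = 18,  t[23] = 18,  t[24] = 10,  t[25] = 2,  t[26] = 12,  t[27] = 14,  t[28] = 0,  t[29] = 14.
Since (t[28], t[29]) = (t[0], t[1]) = (0, 14) (two consecutive terms determine the rest), the sequence is periodic with period 28.
The value 0 first appears (with k ≥ 2) at t[7].

7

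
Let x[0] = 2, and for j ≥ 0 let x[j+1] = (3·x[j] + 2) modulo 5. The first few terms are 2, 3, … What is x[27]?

We have x[0] = 2, x[1] = 3, x[2] = 1, x[3] = 0, x[4] = 2.
Since x[4] = x[0] = 2, the sequence is periodic with period 4.
(27 - 0) mod 4 = 3, so x[27] = x[3] = 0.

0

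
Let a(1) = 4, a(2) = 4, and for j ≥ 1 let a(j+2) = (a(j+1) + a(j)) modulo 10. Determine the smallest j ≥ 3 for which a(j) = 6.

9

We have a(1) = 4,  a(2) = 4,  a(3) = 8,  a(4) = 2,  a(5) = 0,  a(6) = 2,  a(7) = 2,  a(8) = 4,  a(9) = 6,  a(10) = 0,  a(11) = 6,  a(12) = 6,  a(13) = 2,  a(14) = 8,  a(15) = 0,  a(16) = 8,  a(17) = 8,  a(18) = 6,  a(19) = 4,  a(20) = 0,  a(21) = 4,  a(22) = 4.
The sequence repeats with period 20.
The value 6 first appears (with j ≥ 3) at a(9).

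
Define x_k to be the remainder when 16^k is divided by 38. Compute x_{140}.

4

Computing terms: x_1 = 16,  x_2 = 28,  x_3 = 30,  x_4 = 24,  x_5 = 4,  x_6 = 26,  x_7 = 36,  x_8 = 6,  x_9 = 20,  x_{10} = 16.
Since x_{10} = x_1 = 16, the sequence is periodic with period 9.
So x_{140} = x_{1 + ((140-1) mod 9)} = x_5 = 4.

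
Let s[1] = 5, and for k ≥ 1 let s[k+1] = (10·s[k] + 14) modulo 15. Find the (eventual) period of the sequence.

3

Computing terms: s[1] = 5, s[2] = 4, s[3] = 9, s[4] = 14, s[5] = 4.
Since s[5] = s[2] = 4, the sequence is eventually periodic: after a pre-period of length 1 it cycles with period 3.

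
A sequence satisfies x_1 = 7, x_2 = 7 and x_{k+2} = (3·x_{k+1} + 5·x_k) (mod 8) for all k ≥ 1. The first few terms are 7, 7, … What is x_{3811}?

x_1 = 7, x_2 = 7, x_3 = 0, x_4 = 3, x_5 = 1, x_6 = 2, x_7 = 3, x_8 = 3, x_9 = 0, x_{10} = 7, x_{11} = 5, x_{12} = 2, x_{13} = 7, x_{14} = 7.
Since (x_{13}, x_{14}) = (x_1, x_2) = (7, 7) (two consecutive terms determine the rest), the sequence is periodic with period 12.
So x_{3811} = x_{1 + ((3811-1) mod 12)} = x_7 = 3.

3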